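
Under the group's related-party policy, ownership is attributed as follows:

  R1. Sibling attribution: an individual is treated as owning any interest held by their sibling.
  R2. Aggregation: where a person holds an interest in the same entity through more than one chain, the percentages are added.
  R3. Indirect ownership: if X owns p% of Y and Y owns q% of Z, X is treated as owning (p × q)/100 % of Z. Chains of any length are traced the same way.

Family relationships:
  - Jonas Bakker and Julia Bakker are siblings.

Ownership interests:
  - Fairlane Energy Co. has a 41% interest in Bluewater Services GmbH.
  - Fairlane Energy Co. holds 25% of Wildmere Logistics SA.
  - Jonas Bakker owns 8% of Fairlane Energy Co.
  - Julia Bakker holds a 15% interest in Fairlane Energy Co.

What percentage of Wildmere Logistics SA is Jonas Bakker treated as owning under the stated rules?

5.75%

By sibling attribution (R1), Jonas Bakker is treated as also owning Julia Bakker's interest in Fairlane Energy Co, giving 8% + 15% = 23%.
Chain via Fairlane Energy Co. (R3): 23% × 25% = 5.75% of Wildmere Logistics SA.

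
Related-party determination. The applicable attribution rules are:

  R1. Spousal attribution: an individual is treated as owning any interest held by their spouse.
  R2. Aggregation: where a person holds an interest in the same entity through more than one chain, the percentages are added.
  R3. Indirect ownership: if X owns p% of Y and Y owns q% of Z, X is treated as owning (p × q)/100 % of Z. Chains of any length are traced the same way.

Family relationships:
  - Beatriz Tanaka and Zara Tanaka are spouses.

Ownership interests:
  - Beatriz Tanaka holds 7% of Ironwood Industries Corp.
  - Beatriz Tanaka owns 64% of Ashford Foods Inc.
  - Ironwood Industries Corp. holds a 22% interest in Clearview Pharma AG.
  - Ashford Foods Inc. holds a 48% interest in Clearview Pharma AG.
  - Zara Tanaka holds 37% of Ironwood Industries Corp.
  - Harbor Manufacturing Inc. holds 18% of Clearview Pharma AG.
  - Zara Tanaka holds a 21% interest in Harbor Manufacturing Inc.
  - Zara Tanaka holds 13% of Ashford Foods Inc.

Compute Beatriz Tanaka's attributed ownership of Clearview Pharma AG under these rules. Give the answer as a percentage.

By spousal attribution (R1), Beatriz Tanaka is treated as also owning Zara Tanaka's interest in Ironwood Industries Corp, giving 7% + 37% = 44%.
By spousal attribution (R1), Beatriz Tanaka is treated as also owning Zara Tanaka's interest in Ashford Foods Inc, giving 64% + 13% = 77%.
By spousal attribution (R1), Beatriz Tanaka is treated as owning Zara Tanaka's 21% interest in Harbor Manufacturing Inc.
Chain via Ironwood Industries Corp. (R3): 44% × 22% = 9.68% of Clearview Pharma AG.
Chain via Ashford Foods Inc. (R3): 77% × 48% = 36.96% of Clearview Pharma AG.
Chain via Harbor Manufacturing Inc. (R3): 21% × 18% = 3.78% of Clearview Pharma AG.
Aggregating (R2): 9.68% + 36.96% + 3.78% = 50.42%.

50.42%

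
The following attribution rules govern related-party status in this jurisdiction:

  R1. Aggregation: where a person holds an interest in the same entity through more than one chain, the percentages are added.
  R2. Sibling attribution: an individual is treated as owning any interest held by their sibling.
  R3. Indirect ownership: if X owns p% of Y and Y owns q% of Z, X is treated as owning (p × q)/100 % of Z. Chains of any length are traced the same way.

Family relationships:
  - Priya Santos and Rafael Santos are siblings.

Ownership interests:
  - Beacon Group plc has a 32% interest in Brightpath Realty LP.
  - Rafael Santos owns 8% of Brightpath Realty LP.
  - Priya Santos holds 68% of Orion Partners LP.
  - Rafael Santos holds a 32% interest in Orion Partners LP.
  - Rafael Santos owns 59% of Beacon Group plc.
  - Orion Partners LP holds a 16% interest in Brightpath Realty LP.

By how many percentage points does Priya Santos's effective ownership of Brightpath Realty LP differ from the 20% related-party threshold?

22.88

By sibling attribution (R2), Priya Santos is treated as also owning Rafael Santos's interest in Orion Partners LP, giving 68% + 32% = 100%.
By sibling attribution (R2), Priya Santos is treated as owning Rafael Santos's 59% interest in Beacon Group plc.
By sibling attribution (R2), Priya Santos is treated as owning Rafael Santos's 8% interest in Brightpath Realty LP.
Chain via Orion Partners LP (R3): 100% × 16% = 16% of Brightpath Realty LP.
Chain via Beacon Group plc (R3): 59% × 32% = 18.88% of Brightpath Realty LP.
Direct interest in Brightpath Realty LP: 8%.
Aggregating (R1): 16% + 18.88% + 8% = 42.88%.
42.88% exceeds the 20% threshold by 22.88 percentage points.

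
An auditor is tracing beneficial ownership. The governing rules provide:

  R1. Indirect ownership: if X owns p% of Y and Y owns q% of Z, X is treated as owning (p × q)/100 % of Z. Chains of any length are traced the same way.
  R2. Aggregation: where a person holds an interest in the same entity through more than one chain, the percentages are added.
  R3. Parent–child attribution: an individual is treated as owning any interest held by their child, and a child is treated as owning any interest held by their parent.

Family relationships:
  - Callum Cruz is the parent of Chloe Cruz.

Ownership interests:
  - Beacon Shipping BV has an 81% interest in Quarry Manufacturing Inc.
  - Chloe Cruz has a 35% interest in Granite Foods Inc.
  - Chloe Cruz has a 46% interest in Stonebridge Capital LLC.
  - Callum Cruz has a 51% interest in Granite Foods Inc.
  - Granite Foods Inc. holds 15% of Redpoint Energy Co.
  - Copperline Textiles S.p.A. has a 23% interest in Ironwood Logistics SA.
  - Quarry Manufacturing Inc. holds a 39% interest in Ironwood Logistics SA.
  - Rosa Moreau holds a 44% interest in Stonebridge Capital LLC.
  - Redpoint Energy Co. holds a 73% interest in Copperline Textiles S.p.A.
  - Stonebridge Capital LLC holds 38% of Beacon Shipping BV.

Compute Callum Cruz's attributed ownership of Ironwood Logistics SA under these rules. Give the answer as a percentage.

By parent–child attribution (R3), Callum Cruz is treated as also owning Chloe Cruz's interest in Granite Foods Inc, giving 51% + 35% = 86%.
By parent–child attribution (R3), Callum Cruz is treated as owning Chloe Cruz's 46% interest in Stonebridge Capital LLC.
Chain via Granite Foods Inc. → Redpoint Energy Co. → Copperline Textiles S.p.A. (R1): 86% × 15% × 73% × 23% = 2.16591% of Ironwood Logistics SA.
Chain via Stonebridge Capital LLC → Beacon Shipping BV → Quarry Manufacturing Inc. (R1): 46% × 38% × 81% × 39% = 5.521932% of Ironwood Logistics SA.
Aggregating (R2): 2.16591% + 5.521932% = 7.687842%.

7.687842%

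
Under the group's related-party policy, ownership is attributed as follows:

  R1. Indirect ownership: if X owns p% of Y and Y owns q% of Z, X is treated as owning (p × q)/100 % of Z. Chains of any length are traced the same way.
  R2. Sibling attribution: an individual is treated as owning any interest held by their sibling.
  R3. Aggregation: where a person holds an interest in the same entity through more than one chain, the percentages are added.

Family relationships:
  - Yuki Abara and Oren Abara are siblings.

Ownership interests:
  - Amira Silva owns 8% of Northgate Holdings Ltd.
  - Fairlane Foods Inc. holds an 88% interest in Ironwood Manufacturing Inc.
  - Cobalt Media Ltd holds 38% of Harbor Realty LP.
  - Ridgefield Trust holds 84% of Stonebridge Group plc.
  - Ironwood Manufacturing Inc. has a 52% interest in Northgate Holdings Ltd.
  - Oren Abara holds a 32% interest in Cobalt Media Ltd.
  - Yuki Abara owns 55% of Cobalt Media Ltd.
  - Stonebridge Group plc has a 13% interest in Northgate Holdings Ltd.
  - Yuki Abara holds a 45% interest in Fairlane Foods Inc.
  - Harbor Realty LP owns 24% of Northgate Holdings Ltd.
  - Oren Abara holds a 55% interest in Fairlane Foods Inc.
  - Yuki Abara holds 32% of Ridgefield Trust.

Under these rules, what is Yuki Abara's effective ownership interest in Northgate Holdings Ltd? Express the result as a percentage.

By sibling attribution (R2), Yuki Abara is treated as also owning Oren Abara's interest in Cobalt Media Ltd, giving 55% + 32% = 87%.
By sibling attribution (R2), Yuki Abara is treated as also owning Oren Abara's interest in Fairlane Foods Inc, giving 45% + 55% = 100%.
Chain via Ridgefield Trust → Stonebridge Group plc (R1): 32% × 84% × 13% = 3.4944% of Northgate Holdings Ltd.
Chain via Cobalt Media Ltd → Harbor Realty LP (R1): 87% × 38% × 24% = 7.9344% of Northgate Holdings Ltd.
Chain via Fairlane Foods Inc. → Ironwood Manufacturing Inc. (R1): 100% × 88% × 52% = 45.76% of Northgate Holdings Ltd.
Aggregating (R3): 3.4944% + 7.9344% + 45.76% = 57.1888%.

57.1888%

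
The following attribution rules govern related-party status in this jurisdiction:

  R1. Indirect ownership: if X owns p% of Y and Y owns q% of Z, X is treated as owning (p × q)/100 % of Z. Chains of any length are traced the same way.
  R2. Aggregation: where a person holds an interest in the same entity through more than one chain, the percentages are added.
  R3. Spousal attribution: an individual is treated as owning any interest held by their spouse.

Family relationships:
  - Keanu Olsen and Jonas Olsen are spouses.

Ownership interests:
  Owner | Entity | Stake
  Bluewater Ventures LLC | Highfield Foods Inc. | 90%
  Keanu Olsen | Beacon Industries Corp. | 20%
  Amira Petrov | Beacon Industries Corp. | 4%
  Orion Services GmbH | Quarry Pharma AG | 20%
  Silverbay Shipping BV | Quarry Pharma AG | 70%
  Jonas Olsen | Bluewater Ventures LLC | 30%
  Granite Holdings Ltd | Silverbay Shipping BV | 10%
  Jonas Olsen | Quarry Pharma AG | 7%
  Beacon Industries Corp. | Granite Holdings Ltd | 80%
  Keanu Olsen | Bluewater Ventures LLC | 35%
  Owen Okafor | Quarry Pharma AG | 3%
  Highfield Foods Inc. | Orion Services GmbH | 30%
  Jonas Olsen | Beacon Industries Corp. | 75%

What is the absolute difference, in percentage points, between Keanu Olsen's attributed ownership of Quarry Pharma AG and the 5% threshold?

By spousal attribution (R3), Keanu Olsen is treated as also owning Jonas Olsen's interest in Beacon Industries Corp, giving 20% + 75% = 95%.
By spousal attribution (R3), Keanu Olsen is treated as also owning Jonas Olsen's interest in Bluewater Ventures LLC, giving 35% + 30% = 65%.
By spousal attribution (R3), Keanu Olsen is treated as owning Jonas Olsen's 7% interest in Quarry Pharma AG.
Chain via Beacon Industries Corp. → Granite Holdings Ltd → Silverbay Shipping BV (R1): 95% × 80% × 10% × 70% = 5.32% of Quarry Pharma AG.
Chain via Bluewater Ventures LLC → Highfield Foods Inc. → Orion Services GmbH (R1): 65% × 90% × 30% × 20% = 3.51% of Quarry Pharma AG.
Direct interest in Quarry Pharma AG: 7%.
Aggregating (R2): 5.32% + 3.51% + 7% = 15.83%.
15.83% exceeds the 5% threshold by 10.83 percentage points.

10.83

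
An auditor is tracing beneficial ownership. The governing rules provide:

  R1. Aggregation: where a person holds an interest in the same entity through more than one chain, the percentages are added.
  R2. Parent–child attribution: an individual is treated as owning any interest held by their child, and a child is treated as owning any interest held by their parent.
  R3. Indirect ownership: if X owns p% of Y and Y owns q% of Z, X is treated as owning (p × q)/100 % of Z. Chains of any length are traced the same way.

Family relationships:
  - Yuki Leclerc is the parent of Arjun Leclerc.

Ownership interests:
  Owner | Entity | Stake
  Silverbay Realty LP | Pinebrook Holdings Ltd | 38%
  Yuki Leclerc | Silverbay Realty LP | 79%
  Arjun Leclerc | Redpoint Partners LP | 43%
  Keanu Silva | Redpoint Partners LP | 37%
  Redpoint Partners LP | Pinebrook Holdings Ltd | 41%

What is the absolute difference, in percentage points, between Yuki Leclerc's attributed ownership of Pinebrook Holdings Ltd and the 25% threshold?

22.65

By parent–child attribution (R2), Yuki Leclerc is treated as owning Arjun Leclerc's 43% interest in Redpoint Partners LP.
Chain via Silverbay Realty LP (R3): 79% × 38% = 30.02% of Pinebrook Holdings Ltd.
Chain via Redpoint Partners LP (R3): 43% × 41% = 17.63% of Pinebrook Holdings Ltd.
Aggregating (R1): 30.02% + 17.63% = 47.65%.
47.65% exceeds the 25% threshold by 22.65 percentage points.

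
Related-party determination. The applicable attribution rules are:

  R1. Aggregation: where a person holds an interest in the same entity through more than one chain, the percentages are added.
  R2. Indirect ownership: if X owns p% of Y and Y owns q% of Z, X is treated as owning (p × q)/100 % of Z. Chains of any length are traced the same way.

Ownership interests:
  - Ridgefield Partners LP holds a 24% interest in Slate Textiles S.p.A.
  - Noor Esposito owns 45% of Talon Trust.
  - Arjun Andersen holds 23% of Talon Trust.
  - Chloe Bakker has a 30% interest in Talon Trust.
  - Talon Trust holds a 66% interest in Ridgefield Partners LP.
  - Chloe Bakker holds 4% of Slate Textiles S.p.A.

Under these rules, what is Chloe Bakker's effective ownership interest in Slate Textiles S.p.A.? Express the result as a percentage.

8.752%

Chain via Talon Trust → Ridgefield Partners LP (R2): 30% × 66% × 24% = 4.752% of Slate Textiles S.p.A.
Direct interest in Slate Textiles S.p.A: 4%.
Aggregating (R1): 4.752% + 4% = 8.752%.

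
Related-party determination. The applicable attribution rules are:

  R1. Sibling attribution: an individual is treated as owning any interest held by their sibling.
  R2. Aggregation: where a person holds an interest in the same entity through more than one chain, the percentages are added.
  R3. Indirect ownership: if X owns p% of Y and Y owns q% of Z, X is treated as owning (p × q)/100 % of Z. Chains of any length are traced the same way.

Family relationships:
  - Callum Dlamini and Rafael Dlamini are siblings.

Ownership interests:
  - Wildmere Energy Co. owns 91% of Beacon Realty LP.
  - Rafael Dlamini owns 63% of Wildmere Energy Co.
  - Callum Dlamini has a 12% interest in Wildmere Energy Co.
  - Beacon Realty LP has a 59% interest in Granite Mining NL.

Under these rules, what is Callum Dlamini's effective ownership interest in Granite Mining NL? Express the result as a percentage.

By sibling attribution (R1), Callum Dlamini is treated as also owning Rafael Dlamini's interest in Wildmere Energy Co, giving 12% + 63% = 75%.
Chain via Wildmere Energy Co. → Beacon Realty LP (R3): 75% × 91% × 59% = 40.2675% of Granite Mining NL.

40.2675%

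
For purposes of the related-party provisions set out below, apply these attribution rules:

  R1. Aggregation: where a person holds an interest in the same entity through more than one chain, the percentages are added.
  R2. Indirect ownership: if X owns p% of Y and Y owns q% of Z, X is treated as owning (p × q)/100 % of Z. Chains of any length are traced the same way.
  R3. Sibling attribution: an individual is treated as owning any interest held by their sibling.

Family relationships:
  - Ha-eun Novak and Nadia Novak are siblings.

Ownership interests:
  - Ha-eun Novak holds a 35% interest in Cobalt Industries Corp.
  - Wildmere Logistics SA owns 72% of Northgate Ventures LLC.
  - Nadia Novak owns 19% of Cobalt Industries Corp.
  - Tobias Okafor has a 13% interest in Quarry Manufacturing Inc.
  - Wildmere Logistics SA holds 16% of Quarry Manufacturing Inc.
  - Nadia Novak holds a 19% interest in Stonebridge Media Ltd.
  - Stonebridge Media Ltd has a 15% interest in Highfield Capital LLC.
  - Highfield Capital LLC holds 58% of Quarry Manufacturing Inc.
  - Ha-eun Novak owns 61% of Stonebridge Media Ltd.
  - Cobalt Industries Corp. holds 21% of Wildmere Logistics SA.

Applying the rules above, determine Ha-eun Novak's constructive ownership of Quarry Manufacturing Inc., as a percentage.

8.7744%

By sibling attribution (R3), Ha-eun Novak is treated as also owning Nadia Novak's interest in Cobalt Industries Corp, giving 35% + 19% = 54%.
By sibling attribution (R3), Ha-eun Novak is treated as also owning Nadia Novak's interest in Stonebridge Media Ltd, giving 61% + 19% = 80%.
Chain via Cobalt Industries Corp. → Wildmere Logistics SA (R2): 54% × 21% × 16% = 1.8144% of Quarry Manufacturing Inc.
Chain via Stonebridge Media Ltd → Highfield Capital LLC (R2): 80% × 15% × 58% = 6.96% of Quarry Manufacturing Inc.
Aggregating (R1): 1.8144% + 6.96% = 8.7744%.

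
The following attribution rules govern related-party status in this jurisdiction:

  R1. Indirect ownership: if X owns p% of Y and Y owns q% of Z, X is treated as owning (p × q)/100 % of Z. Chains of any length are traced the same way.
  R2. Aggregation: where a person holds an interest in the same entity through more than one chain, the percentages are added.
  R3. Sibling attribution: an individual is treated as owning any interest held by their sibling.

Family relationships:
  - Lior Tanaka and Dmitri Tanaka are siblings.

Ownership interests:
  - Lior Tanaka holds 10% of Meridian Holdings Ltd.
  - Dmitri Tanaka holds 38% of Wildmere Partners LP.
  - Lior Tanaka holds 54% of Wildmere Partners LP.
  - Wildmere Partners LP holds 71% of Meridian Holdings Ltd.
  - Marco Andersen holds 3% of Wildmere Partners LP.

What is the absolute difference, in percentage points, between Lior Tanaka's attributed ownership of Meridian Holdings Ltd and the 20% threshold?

By sibling attribution (R3), Lior Tanaka is treated as also owning Dmitri Tanaka's interest in Wildmere Partners LP, giving 54% + 38% = 92%.
Chain via Wildmere Partners LP (R1): 92% × 71% = 65.32% of Meridian Holdings Ltd.
Direct interest in Meridian Holdings Ltd: 10%.
Aggregating (R2): 65.32% + 10% = 75.32%.
75.32% exceeds the 20% threshold by 55.32 percentage points.

55.32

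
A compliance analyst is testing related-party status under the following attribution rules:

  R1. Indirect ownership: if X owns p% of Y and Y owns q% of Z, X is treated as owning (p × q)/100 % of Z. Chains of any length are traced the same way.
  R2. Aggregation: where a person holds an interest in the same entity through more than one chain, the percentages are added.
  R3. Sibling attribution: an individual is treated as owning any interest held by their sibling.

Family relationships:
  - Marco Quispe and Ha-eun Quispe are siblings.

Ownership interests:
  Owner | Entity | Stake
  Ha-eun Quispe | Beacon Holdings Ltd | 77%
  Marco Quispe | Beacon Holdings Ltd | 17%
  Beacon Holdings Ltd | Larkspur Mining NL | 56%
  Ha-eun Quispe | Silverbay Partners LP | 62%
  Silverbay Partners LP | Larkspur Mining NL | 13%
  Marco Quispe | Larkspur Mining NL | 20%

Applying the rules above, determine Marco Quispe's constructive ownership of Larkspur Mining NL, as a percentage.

By sibling attribution (R3), Marco Quispe is treated as also owning Ha-eun Quispe's interest in Beacon Holdings Ltd, giving 17% + 77% = 94%.
By sibling attribution (R3), Marco Quispe is treated as owning Ha-eun Quispe's 62% interest in Silverbay Partners LP.
Chain via Beacon Holdings Ltd (R1): 94% × 56% = 52.64% of Larkspur Mining NL.
Direct interest in Larkspur Mining NL: 20%.
Chain via Silverbay Partners LP (R1): 62% × 13% = 8.06% of Larkspur Mining NL.
Aggregating (R2): 52.64% + 20% + 8.06% = 80.7%.

80.7%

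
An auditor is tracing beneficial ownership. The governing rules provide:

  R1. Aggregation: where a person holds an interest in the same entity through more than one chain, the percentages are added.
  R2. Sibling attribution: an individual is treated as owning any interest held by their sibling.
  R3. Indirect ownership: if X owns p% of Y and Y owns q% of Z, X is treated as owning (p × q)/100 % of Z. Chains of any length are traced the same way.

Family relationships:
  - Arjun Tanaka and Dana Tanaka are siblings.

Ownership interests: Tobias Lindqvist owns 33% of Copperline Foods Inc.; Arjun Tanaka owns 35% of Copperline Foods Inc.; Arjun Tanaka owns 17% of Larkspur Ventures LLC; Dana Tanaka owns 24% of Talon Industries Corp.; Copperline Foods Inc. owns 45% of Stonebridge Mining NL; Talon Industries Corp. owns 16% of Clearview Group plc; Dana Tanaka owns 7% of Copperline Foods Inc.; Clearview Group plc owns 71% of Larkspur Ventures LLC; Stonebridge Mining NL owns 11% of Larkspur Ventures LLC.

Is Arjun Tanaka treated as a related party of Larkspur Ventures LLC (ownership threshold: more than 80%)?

By sibling attribution (R2), Arjun Tanaka is treated as also owning Dana Tanaka's interest in Copperline Foods Inc, giving 35% + 7% = 42%.
By sibling attribution (R2), Arjun Tanaka is treated as owning Dana Tanaka's 24% interest in Talon Industries Corp.
Chain via Copperline Foods Inc. → Stonebridge Mining NL (R3): 42% × 45% × 11% = 2.079% of Larkspur Ventures LLC.
Direct interest in Larkspur Ventures LLC: 17%.
Chain via Talon Industries Corp. → Clearview Group plc (R3): 24% × 16% × 71% = 2.7264% of Larkspur Ventures LLC.
Aggregating (R1): 2.079% + 17% + 2.7264% = 21.8054%.
21.8054% does not exceed the 80% threshold, so Arjun is not a related party to Larkspur Ventures LLC.

No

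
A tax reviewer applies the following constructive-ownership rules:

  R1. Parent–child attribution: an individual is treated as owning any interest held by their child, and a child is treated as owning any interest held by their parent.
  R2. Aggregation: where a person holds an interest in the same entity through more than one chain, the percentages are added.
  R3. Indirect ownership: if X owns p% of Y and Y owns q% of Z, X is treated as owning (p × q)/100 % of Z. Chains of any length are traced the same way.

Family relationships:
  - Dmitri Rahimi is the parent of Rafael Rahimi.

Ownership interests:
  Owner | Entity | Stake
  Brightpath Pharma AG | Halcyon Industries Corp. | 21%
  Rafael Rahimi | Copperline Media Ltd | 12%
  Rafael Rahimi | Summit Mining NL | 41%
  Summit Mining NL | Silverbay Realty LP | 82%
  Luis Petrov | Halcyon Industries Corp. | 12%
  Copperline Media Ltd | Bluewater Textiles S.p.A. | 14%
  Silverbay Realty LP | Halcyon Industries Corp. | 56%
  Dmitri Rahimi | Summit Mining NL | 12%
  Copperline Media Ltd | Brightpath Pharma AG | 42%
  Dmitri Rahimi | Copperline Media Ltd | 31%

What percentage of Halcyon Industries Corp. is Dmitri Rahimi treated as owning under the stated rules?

28.1302%

By parent–child attribution (R1), Dmitri Rahimi is treated as also owning Rafael Rahimi's interest in Summit Mining NL, giving 12% + 41% = 53%.
By parent–child attribution (R1), Dmitri Rahimi is treated as also owning Rafael Rahimi's interest in Copperline Media Ltd, giving 31% + 12% = 43%.
Chain via Summit Mining NL → Silverbay Realty LP (R3): 53% × 82% × 56% = 24.3376% of Halcyon Industries Corp.
Chain via Copperline Media Ltd → Brightpath Pharma AG (R3): 43% × 42% × 21% = 3.7926% of Halcyon Industries Corp.
Aggregating (R2): 24.3376% + 3.7926% = 28.1302%.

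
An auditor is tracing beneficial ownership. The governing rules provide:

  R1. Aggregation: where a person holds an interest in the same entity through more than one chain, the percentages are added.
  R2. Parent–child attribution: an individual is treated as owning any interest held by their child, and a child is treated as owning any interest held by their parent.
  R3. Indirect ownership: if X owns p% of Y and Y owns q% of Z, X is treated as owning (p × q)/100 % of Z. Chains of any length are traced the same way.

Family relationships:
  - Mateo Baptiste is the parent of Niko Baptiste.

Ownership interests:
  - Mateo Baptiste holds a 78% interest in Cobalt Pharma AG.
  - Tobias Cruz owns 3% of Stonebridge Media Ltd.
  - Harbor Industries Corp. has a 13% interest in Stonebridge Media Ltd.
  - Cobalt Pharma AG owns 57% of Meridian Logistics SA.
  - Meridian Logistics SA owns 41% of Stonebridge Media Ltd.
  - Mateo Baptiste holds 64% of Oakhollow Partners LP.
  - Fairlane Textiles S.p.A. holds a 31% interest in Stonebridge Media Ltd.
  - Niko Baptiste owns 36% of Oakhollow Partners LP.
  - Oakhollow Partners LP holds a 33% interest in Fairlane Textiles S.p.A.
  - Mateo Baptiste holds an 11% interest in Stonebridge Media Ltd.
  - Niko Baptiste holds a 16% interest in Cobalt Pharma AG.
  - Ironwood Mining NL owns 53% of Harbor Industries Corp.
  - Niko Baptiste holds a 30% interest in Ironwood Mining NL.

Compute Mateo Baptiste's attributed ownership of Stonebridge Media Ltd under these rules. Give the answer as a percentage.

By parent–child attribution (R2), Mateo Baptiste is treated as also owning Niko Baptiste's interest in Cobalt Pharma AG, giving 78% + 16% = 94%.
By parent–child attribution (R2), Mateo Baptiste is treated as also owning Niko Baptiste's interest in Oakhollow Partners LP, giving 64% + 36% = 100%.
By parent–child attribution (R2), Mateo Baptiste is treated as owning Niko Baptiste's 30% interest in Ironwood Mining NL.
Chain via Cobalt Pharma AG → Meridian Logistics SA (R3): 94% × 57% × 41% = 21.9678% of Stonebridge Media Ltd.
Chain via Oakhollow Partners LP → Fairlane Textiles S.p.A. (R3): 100% × 33% × 31% = 10.23% of Stonebridge Media Ltd.
Direct interest in Stonebridge Media Ltd: 11%.
Chain via Ironwood Mining NL → Harbor Industries Corp. (R3): 30% × 53% × 13% = 2.067% of Stonebridge Media Ltd.
Aggregating (R1): 21.9678% + 10.23% + 11% + 2.067% = 45.2648%.

45.2648%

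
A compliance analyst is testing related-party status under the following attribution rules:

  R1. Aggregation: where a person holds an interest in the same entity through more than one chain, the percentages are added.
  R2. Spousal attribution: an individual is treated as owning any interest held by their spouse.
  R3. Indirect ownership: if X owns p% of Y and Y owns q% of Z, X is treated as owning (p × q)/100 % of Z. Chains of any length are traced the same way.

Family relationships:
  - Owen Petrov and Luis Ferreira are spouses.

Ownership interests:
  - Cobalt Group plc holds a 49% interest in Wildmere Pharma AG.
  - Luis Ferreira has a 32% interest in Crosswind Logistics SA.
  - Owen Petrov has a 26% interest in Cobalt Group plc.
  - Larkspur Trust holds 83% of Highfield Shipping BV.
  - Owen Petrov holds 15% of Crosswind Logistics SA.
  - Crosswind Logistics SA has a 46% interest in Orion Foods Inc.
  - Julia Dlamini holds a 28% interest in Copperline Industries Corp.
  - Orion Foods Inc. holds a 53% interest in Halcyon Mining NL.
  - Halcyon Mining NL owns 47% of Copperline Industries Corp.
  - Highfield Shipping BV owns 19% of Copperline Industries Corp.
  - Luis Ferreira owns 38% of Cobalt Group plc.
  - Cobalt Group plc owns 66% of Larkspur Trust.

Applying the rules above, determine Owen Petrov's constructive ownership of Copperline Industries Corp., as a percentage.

By spousal attribution (R2), Owen Petrov is treated as also owning Luis Ferreira's interest in Crosswind Logistics SA, giving 15% + 32% = 47%.
By spousal attribution (R2), Owen Petrov is treated as also owning Luis Ferreira's interest in Cobalt Group plc, giving 26% + 38% = 64%.
Chain via Crosswind Logistics SA → Orion Foods Inc. → Halcyon Mining NL (R3): 47% × 46% × 53% × 47% = 5.385542% of Copperline Industries Corp.
Chain via Cobalt Group plc → Larkspur Trust → Highfield Shipping BV (R3): 64% × 66% × 83% × 19% = 6.661248% of Copperline Industries Corp.
Aggregating (R1): 5.385542% + 6.661248% = 12.04679%.

12.04679%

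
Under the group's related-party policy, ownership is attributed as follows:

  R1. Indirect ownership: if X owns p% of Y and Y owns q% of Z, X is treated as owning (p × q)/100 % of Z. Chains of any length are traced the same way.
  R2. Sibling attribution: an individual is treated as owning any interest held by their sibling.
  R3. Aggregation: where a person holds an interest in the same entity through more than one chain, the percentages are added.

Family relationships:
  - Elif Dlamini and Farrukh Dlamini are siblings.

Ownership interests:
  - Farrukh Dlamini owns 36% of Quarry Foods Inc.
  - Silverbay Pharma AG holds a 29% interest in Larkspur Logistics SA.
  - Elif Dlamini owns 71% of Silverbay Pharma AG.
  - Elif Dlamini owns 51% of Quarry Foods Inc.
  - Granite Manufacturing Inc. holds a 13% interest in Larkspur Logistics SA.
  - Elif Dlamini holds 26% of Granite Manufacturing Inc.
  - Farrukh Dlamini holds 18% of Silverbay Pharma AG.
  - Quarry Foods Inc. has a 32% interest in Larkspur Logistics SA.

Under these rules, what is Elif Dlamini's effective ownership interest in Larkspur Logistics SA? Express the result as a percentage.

By sibling attribution (R2), Elif Dlamini is treated as also owning Farrukh Dlamini's interest in Quarry Foods Inc, giving 51% + 36% = 87%.
By sibling attribution (R2), Elif Dlamini is treated as also owning Farrukh Dlamini's interest in Silverbay Pharma AG, giving 71% + 18% = 89%.
Chain via Quarry Foods Inc. (R1): 87% × 32% = 27.84% of Larkspur Logistics SA.
Chain via Granite Manufacturing Inc. (R1): 26% × 13% = 3.38% of Larkspur Logistics SA.
Chain via Silverbay Pharma AG (R1): 89% × 29% = 25.81% of Larkspur Logistics SA.
Aggregating (R3): 27.84% + 3.38% + 25.81% = 57.03%.

57.03%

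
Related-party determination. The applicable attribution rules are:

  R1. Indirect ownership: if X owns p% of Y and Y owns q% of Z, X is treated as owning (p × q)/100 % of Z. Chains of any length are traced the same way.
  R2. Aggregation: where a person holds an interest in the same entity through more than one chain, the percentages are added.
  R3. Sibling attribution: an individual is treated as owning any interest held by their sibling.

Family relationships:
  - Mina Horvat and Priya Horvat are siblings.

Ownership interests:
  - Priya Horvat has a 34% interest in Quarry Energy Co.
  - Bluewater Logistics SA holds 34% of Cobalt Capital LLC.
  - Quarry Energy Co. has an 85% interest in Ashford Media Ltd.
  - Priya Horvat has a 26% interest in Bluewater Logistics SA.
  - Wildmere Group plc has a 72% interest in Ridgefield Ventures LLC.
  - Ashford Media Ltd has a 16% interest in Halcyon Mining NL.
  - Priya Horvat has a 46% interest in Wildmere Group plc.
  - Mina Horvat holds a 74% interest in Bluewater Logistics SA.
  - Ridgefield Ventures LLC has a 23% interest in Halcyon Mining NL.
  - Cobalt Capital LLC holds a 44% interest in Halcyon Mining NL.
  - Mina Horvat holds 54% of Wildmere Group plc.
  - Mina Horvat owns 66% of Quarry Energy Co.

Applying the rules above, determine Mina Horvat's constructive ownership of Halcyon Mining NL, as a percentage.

By sibling attribution (R3), Mina Horvat is treated as also owning Priya Horvat's interest in Wildmere Group plc, giving 54% + 46% = 100%.
By sibling attribution (R3), Mina Horvat is treated as also owning Priya Horvat's interest in Quarry Energy Co, giving 66% + 34% = 100%.
By sibling attribution (R3), Mina Horvat is treated as also owning Priya Horvat's interest in Bluewater Logistics SA, giving 74% + 26% = 100%.
Chain via Wildmere Group plc → Ridgefield Ventures LLC (R1): 100% × 72% × 23% = 16.56% of Halcyon Mining NL.
Chain via Quarry Energy Co. → Ashford Media Ltd (R1): 100% × 85% × 16% = 13.6% of Halcyon Mining NL.
Chain via Bluewater Logistics SA → Cobalt Capital LLC (R1): 100% × 34% × 44% = 14.96% of Halcyon Mining NL.
Aggregating (R2): 16.56% + 13.6% + 14.96% = 45.12%.

45.12%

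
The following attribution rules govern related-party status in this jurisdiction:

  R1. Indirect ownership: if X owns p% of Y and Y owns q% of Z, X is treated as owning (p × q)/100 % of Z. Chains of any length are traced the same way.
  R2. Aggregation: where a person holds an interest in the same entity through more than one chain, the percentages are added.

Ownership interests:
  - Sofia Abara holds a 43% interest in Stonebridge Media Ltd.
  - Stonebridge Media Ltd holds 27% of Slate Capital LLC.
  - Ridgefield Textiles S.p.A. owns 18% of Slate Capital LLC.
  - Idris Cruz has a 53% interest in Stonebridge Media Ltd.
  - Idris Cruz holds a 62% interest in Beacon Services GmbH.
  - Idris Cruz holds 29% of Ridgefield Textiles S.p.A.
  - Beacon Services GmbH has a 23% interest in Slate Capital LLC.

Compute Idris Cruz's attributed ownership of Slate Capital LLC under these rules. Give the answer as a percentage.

Chain via Stonebridge Media Ltd (R1): 53% × 27% = 14.31% of Slate Capital LLC.
Chain via Ridgefield Textiles S.p.A. (R1): 29% × 18% = 5.22% of Slate Capital LLC.
Chain via Beacon Services GmbH (R1): 62% × 23% = 14.26% of Slate Capital LLC.
Aggregating (R2): 14.31% + 5.22% + 14.26% = 33.79%.

33.79%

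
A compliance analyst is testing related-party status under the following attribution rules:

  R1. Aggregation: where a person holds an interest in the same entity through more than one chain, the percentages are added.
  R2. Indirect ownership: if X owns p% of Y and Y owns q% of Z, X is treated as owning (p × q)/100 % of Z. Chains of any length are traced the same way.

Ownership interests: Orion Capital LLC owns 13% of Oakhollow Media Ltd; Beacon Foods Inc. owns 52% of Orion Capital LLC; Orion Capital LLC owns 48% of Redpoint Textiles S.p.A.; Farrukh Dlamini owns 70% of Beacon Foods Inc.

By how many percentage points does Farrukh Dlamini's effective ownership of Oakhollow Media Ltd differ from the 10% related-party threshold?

5.268

Chain via Beacon Foods Inc. → Orion Capital LLC (R2): 70% × 52% × 13% = 4.732% of Oakhollow Media Ltd.
4.732% falls short of the 10% threshold by 5.268 percentage points.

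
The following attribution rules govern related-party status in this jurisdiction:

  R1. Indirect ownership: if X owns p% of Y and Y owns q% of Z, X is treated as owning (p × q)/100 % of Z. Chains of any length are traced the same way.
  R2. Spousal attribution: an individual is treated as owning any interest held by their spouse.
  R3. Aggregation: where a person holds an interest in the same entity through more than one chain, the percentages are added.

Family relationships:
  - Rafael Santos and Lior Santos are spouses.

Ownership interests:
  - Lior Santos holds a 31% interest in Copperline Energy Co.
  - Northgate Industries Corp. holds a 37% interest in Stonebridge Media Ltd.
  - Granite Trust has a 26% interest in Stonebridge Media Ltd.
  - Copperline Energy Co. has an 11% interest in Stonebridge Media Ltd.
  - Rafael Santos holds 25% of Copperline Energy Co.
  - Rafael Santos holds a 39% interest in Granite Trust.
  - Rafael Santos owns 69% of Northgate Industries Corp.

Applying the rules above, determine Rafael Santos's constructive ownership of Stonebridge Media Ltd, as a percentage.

41.83%

By spousal attribution (R2), Rafael Santos is treated as also owning Lior Santos's interest in Copperline Energy Co, giving 25% + 31% = 56%.
Chain via Granite Trust (R1): 39% × 26% = 10.14% of Stonebridge Media Ltd.
Chain via Copperline Energy Co. (R1): 56% × 11% = 6.16% of Stonebridge Media Ltd.
Chain via Northgate Industries Corp. (R1): 69% × 37% = 25.53% of Stonebridge Media Ltd.
Aggregating (R3): 10.14% + 6.16% + 25.53% = 41.83%.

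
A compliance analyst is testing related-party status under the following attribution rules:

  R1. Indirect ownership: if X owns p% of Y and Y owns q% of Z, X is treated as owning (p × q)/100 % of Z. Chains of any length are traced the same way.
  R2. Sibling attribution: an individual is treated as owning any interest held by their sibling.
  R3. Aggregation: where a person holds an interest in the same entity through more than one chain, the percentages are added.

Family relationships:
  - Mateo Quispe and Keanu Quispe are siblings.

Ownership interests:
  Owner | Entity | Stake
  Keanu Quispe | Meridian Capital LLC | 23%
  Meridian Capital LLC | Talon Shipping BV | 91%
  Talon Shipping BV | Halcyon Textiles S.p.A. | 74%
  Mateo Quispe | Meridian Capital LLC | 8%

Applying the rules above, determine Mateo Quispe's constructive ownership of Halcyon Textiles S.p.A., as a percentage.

By sibling attribution (R2), Mateo Quispe is treated as also owning Keanu Quispe's interest in Meridian Capital LLC, giving 8% + 23% = 31%.
Chain via Meridian Capital LLC → Talon Shipping BV (R1): 31% × 91% × 74% = 20.8754% of Halcyon Textiles S.p.A.

20.8754%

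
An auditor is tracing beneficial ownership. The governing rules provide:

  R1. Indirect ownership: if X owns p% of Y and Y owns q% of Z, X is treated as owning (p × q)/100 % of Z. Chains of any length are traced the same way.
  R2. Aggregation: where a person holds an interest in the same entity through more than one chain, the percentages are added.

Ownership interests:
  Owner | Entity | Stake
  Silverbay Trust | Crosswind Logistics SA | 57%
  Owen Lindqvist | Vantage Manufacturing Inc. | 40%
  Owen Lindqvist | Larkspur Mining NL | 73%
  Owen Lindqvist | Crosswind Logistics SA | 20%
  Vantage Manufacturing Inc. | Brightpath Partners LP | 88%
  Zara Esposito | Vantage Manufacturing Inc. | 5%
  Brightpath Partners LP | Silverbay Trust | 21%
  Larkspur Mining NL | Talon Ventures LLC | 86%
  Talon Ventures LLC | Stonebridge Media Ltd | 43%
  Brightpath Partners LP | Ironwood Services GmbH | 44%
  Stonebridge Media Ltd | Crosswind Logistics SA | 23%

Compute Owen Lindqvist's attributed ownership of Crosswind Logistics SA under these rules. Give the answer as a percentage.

30.422382%

Chain via Vantage Manufacturing Inc. → Brightpath Partners LP → Silverbay Trust (R1): 40% × 88% × 21% × 57% = 4.21344% of Crosswind Logistics SA.
Chain via Larkspur Mining NL → Talon Ventures LLC → Stonebridge Media Ltd (R1): 73% × 86% × 43% × 23% = 6.208942% of Crosswind Logistics SA.
Direct interest in Crosswind Logistics SA: 20%.
Aggregating (R2): 4.21344% + 6.208942% + 20% = 30.422382%.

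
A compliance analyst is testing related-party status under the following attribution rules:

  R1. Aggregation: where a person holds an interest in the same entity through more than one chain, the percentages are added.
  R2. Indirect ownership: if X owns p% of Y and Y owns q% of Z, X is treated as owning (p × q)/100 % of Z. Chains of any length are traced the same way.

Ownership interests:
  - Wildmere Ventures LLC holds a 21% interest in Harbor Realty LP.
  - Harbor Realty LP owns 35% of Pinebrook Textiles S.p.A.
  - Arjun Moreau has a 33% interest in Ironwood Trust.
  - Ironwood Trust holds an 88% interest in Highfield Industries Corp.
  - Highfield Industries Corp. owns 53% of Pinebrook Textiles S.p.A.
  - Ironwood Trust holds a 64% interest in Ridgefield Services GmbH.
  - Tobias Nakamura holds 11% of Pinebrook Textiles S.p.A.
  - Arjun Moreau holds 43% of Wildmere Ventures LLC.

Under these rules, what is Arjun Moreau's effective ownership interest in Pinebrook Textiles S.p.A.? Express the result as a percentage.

18.5517%

Chain via Wildmere Ventures LLC → Harbor Realty LP (R2): 43% × 21% × 35% = 3.1605% of Pinebrook Textiles S.p.A.
Chain via Ironwood Trust → Highfield Industries Corp. (R2): 33% × 88% × 53% = 15.3912% of Pinebrook Textiles S.p.A.
Aggregating (R1): 3.1605% + 15.3912% = 18.5517%.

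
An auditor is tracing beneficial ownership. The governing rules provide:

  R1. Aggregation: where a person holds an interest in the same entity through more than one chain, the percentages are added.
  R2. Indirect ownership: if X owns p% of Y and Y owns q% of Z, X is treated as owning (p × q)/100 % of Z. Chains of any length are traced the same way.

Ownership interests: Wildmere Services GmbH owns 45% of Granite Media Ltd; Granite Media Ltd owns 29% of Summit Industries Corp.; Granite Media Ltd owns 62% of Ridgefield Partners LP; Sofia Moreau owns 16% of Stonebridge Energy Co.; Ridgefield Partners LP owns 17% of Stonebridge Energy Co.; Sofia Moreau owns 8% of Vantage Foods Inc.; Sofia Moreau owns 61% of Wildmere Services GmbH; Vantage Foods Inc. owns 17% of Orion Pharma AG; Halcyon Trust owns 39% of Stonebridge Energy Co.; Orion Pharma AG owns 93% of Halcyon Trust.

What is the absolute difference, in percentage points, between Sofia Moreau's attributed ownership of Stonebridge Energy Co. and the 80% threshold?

Chain via Wildmere Services GmbH → Granite Media Ltd → Ridgefield Partners LP (R2): 61% × 45% × 62% × 17% = 2.89323% of Stonebridge Energy Co.
Chain via Vantage Foods Inc. → Orion Pharma AG → Halcyon Trust (R2): 8% × 17% × 93% × 39% = 0.493272% of Stonebridge Energy Co.
Direct interest in Stonebridge Energy Co: 16%.
Aggregating (R1): 2.89323% + 0.493272% + 16% = 19.386502%.
19.386502% falls short of the 80% threshold by 60.613498 percentage points.

60.613498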